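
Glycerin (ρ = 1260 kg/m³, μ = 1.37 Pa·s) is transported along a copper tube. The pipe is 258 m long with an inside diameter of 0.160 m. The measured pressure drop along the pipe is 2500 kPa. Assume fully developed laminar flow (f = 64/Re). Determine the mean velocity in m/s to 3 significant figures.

V ≈ 5.66 m/s

For laminar flow, f = 64/Re with Re = ρVD/μ, so Darcy-Weisbach reduces to ΔP = 32μLV/D². Solving for V: V = ΔP·D²/(32μL) = 2.5e+06·(0.16)²/(32·1.37·258) = 5.658 m/s.
Check: Re = ρVD/μ = 1260·5.658·0.16/1.37 = 832.6 < 2300, so the laminar assumption holds.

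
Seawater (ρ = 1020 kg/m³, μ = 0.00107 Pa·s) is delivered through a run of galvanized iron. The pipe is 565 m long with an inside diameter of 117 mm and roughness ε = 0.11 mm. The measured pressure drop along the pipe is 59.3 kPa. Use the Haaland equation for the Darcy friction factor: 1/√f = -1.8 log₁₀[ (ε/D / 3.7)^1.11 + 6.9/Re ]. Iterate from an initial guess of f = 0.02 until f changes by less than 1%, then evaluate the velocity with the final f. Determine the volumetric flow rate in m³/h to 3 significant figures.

Q ≈ 41.0 m³/h

Rearranging Darcy-Weisbach: V = √(2·ΔP·D/(f·L·ρ)). With ε/D = 0.00011/0.117 = 0.00094, iterate starting from f = 0.02:
  f = 0.02 → V = √(2·5.93e+04·0.117/(0.02·565·1020)) = 1.097 m/s; Re = ρVD/μ = 1.224e+05; f → 0.02138
  f = 0.02138 → V = 1.061 m/s; Re = 1.184e+05; f → 0.02144
Converged (Δf/f < 1%). With the final f = 0.02144: V = √(2·5.93e+04·0.117/(0.02144·565·1020)) = 1.06 m/s.
Q = V·A = 1.06·(π/4·0.117²) = 0.01139 m³/s = 41.0 m³/h.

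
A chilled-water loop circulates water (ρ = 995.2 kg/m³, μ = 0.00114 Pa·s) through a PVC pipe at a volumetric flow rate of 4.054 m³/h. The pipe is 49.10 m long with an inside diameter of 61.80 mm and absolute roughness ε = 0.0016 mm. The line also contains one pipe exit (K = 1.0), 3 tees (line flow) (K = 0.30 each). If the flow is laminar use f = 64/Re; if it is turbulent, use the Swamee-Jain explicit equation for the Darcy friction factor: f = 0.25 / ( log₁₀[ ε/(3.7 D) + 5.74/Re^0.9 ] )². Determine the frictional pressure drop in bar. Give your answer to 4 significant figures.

Q = 4.054 m³/h = 4.054/3600 = 0.001126 m³/s.
Cross-sectional area A = πD²/4 = π(0.0618)²/4 = 0.003 m²; mean velocity V = Q/A = 0.001126/0.003 = 0.3754 m/s.
Reynolds number Re = ρVD/μ = 995.2 · 0.3754 · 0.0618 / 0.00114 = 2.025e+04.
Re > 4000 → turbulent. Relative roughness ε/D = 1.6e-06/0.0618 = 2.59e-05. Swamee-Jain: f = 0.25/(log₁₀[2.59e-05/3.7 + 5.74/2.025e+04^0.9])² = 0.25/(log₁₀[7e-06 + 0.000764])² = 0.25/(-3.113)² = 0.0258.
Total minor-loss coefficient ΣK = 1·1 + 3·0.3 = 1.9.
ΔP = [f·L/D + ΣK]·(ρV²/2) = [0.0258·49.1/0.0618 + 1.9]·(995.2·0.3754²/2) = [20.5 + 1.9]·70.13 = 1571 Pa.
ΔP = 1571 Pa = 0.01571 bar.

ΔP ≈ 0.01571 bar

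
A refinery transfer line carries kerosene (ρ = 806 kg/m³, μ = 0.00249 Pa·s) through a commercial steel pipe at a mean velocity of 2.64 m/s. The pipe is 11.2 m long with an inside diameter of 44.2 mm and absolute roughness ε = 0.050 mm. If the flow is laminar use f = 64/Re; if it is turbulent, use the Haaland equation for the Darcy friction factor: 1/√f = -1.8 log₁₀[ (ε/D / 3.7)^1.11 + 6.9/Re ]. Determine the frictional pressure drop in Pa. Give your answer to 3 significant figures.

ΔP ≈ 17800 Pa

Reynolds number Re = ρVD/μ = 806 · 2.64 · 0.0442 / 0.00249 = 3.777e+04.
Re > 4000 → turbulent. Relative roughness ε/D = 5e-05/0.0442 = 0.00113. Haaland: 1/√f = -1.8 log₁₀[(0.00113/3.7)^1.11 + 6.9/3.777e+04] = -1.8 log₁₀[0.000126 + 0.000183] = 6.32, so f = 0.02504.
Darcy-Weisbach: ΔP = f(L/D)(ρV²/2) = 0.02504·(11.2/0.0442)·(806·2.64²/2) = 0.02504·253.4·2809 = 1.782e+04 Pa.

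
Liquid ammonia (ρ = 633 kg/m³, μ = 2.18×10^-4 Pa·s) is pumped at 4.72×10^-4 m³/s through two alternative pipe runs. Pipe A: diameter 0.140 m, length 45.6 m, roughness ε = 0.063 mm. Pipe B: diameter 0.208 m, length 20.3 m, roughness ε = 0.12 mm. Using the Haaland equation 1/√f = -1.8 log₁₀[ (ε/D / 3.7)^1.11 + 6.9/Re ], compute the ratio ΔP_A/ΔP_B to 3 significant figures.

ΔP_A/ΔP_B ≈ 14.6

Pipe A: V = Q/A = 0.000472/0.01539 = 0.03066 m/s; Re = 1.246e+04; ε/D = 0.00045; Haaland → f = 0.02972; ΔP_A = f(L/D)(ρV²/2) = 2.88 Pa.
Pipe B: V = Q/A = 0.000472/0.03398 = 0.01389 m/s; Re = 8389; ε/D = 0.000577; Haaland → f = 0.03308; ΔP_B = f(L/D)(ρV²/2) = 0.1972 Pa.
ΔP_A/ΔP_B = 2.88/0.1972 = 14.6.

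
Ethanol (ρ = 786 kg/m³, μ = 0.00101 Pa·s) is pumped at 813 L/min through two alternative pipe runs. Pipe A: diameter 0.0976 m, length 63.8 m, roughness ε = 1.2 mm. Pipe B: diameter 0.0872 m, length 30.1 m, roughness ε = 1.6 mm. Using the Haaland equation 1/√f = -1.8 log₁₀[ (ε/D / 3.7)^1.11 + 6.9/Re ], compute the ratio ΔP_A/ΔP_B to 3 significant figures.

Pipe A: V = Q/A = 0.01355/0.007482 = 1.811 m/s; Re = 1.376e+05; ε/D = 0.0123; Haaland → f = 0.04114; ΔP_A = f(L/D)(ρV²/2) = 3.467e+04 Pa.
Pipe B: V = Q/A = 0.01355/0.005972 = 2.269 m/s; Re = 1.54e+05; ε/D = 0.0183; Haaland → f = 0.04742; ΔP_B = f(L/D)(ρV²/2) = 3.312e+04 Pa.
ΔP_A/ΔP_B = 3.467e+04/3.312e+04 = 1.05.

ΔP_A/ΔP_B ≈ 1.05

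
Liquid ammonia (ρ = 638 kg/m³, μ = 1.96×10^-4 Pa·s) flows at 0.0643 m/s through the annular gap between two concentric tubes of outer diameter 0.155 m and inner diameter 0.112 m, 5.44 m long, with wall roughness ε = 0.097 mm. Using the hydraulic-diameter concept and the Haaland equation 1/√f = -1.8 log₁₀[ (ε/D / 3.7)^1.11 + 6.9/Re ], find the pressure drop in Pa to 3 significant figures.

ΔP ≈ 5.78 Pa

Hydraulic diameter D_h = 4A/P = D_o - D_i = 0.155 - 0.112 = 0.043 m.
Re = ρVD_h/μ = 638·0.0643·0.043/0.000196 = 9000.
ε/D_h = 9.7e-05/0.043 = 0.00226; Haaland gives 1/√f = -1.8 log₁₀[0.00027+0.000767] = 5.372, so f = 0.03465.
ΔP = f(L/D_h)(ρV²/2) = 0.03465·5.44/0.043·1.319 = 5.782 Pa.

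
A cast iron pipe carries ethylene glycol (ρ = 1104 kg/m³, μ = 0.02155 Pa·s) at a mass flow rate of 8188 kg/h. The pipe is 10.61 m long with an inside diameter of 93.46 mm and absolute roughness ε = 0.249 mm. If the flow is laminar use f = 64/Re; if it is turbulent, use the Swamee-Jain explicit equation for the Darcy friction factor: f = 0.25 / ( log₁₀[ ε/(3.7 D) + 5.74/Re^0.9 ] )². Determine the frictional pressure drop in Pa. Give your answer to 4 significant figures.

ΔP ≈ 251.6 Pa

ṁ = 8188 kg/h = 8188/3600 = 2.274 kg/s.
A = πD²/4 = π(0.09346)²/4 = 0.00686 m²; mean velocity V = ṁ/(ρA) = 2.274/(1104 · 0.00686) = 0.3003 m/s.
Reynolds number Re = ρVD/μ = 1104 · 0.3003 · 0.09346 / 0.0215 = 1438.
Re < 2300 → laminar flow, so f = 64/Re = 64/1438 = 0.04451 (the turbulent correlation is not needed).
Darcy-Weisbach: ΔP = f(L/D)(ρV²/2) = 0.04451·(10.61/0.09346)·(1104·0.3003²/2) = 0.04451·113.5·49.78 = 251.6 Pa.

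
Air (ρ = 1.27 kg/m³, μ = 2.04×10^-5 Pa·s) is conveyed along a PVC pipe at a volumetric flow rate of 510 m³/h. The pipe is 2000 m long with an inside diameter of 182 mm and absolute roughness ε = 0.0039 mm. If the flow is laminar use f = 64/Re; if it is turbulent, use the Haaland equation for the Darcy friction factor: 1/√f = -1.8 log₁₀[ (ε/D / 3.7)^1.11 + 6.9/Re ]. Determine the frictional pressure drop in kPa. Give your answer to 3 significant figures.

ΔP ≈ 4.10 kPa

Q = 510 m³/h = 510/3600 = 0.1417 m³/s.
Cross-sectional area A = πD²/4 = π(0.182)²/4 = 0.02602 m²; mean velocity V = Q/A = 0.1417/0.02602 = 5.445 m/s.
Reynolds number Re = ρVD/μ = 1.27 · 5.445 · 0.182 / 2.04e-05 = 6.17e+04.
Re > 4000 → turbulent. Relative roughness ε/D = 3.9e-06/0.182 = 2.14e-05. Haaland: 1/√f = -1.8 log₁₀[(2.14e-05/3.7)^1.11 + 6.9/6.17e+04] = -1.8 log₁₀[1.54e-06 + 0.000112] = 7.102, so f = 0.01983.
Darcy-Weisbach: ΔP = f(L/D)(ρV²/2) = 0.01983·(2000/0.182)·(1.27·5.445²/2) = 0.01983·1.099e+04·18.83 = 4103 Pa.
ΔP = 4103 Pa = 4.10 kPa.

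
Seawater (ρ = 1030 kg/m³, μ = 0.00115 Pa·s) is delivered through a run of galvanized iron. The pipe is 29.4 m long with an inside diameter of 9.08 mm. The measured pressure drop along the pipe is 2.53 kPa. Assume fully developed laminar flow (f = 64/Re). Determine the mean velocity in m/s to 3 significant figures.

For laminar flow, f = 64/Re with Re = ρVD/μ, so Darcy-Weisbach reduces to ΔP = 32μLV/D². Solving for V: V = ΔP·D²/(32μL) = 2530·(0.00908)²/(32·0.00115·29.4) = 0.1928 m/s.
Check: Re = ρVD/μ = 1030·0.1928·0.00908/0.00115 = 1568 < 2300, so the laminar assumption holds.

V ≈ 0.193 m/s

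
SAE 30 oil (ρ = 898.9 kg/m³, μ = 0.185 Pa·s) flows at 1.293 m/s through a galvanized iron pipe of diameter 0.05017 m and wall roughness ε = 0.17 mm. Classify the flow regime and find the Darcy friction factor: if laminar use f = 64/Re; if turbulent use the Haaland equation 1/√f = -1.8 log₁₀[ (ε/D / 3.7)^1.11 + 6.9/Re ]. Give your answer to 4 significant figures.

Re = ρVD/μ = 898.9·1.293·0.05017/0.185 = 315.2.
Re < 2300 → laminar, so f = 64/Re = 0.203 (roughness is irrelevant in laminar flow).

f ≈ 0.2030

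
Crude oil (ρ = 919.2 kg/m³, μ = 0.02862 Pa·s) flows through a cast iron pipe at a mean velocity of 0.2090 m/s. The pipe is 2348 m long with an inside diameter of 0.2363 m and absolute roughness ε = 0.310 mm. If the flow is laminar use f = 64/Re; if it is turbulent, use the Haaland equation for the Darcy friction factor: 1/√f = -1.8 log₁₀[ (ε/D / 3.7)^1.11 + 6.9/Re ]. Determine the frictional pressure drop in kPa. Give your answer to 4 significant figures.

ΔP ≈ 8.049 kPa

Reynolds number Re = ρVD/μ = 919.2 · 0.209 · 0.2363 / 0.0286 = 1586.
Re < 2300 → laminar flow, so f = 64/Re = 64/1586 = 0.04035 (the turbulent correlation is not needed).
Darcy-Weisbach: ΔP = f(L/D)(ρV²/2) = 0.04035·(2348/0.2363)·(919.2·0.209²/2) = 0.04035·9937·20.08 = 8049 Pa.
ΔP = 8049 Pa = 8.049 kPa.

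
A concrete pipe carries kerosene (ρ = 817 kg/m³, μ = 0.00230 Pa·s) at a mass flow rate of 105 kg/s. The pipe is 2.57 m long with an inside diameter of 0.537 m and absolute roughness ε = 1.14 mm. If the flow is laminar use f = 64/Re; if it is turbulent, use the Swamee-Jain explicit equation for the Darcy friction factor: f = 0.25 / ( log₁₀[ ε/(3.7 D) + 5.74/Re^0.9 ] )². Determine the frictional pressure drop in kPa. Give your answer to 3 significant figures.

A = πD²/4 = π(0.537)²/4 = 0.2265 m²; mean velocity V = ṁ/(ρA) = 105/(817 · 0.2265) = 0.5675 m/s.
Reynolds number Re = ρVD/μ = 817 · 0.5675 · 0.537 / 0.0023 = 1.082e+05.
Re > 4000 → turbulent. Relative roughness ε/D = 0.00114/0.537 = 0.00212. Swamee-Jain: f = 0.25/(log₁₀[0.00212/3.7 + 5.74/1.082e+05^0.9])² = 0.25/(log₁₀[0.000574 + 0.000169])² = 0.25/(-3.129)² = 0.02553.
Darcy-Weisbach: ΔP = f(L/D)(ρV²/2) = 0.02553·(2.57/0.537)·(817·0.5675²/2) = 0.02553·4.786·131.5 = 16.07 Pa.
ΔP = 16.07 Pa = 0.0161 kPa.

ΔP ≈ 0.0161 kPa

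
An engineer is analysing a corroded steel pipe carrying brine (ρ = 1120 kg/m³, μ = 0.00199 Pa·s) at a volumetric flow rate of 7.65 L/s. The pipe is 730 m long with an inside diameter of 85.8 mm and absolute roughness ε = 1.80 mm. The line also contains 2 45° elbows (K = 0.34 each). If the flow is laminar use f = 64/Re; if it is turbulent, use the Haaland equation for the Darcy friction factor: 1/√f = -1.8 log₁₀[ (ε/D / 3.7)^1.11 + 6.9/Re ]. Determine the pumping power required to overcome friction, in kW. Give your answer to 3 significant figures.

Q = 7.65 L/s = 7.65/1000 = 0.00765 m³/s.
Cross-sectional area A = πD²/4 = π(0.0858)²/4 = 0.005782 m²; mean velocity V = Q/A = 0.00765/0.005782 = 1.323 m/s.
Reynolds number Re = ρVD/μ = 1120 · 1.323 · 0.0858 / 0.00199 = 6.389e+04.
Re > 4000 → turbulent. Relative roughness ε/D = 0.0018/0.0858 = 0.021. Haaland: 1/√f = -1.8 log₁₀[(0.021/3.7)^1.11 + 6.9/6.389e+04] = -1.8 log₁₀[0.00321 + 0.000108] = 4.462, so f = 0.05022.
Total minor-loss coefficient ΣK = 2·0.34 = 0.68.
ΔP = [f·L/D + ΣK]·(ρV²/2) = [0.05022·730/0.0858 + 0.68]·(1120·1.323²/2) = [427.3 + 0.68]·980.4 = 4.195e+05 Pa.
Pumping power P = QΔP = 0.00765·4.195e+05 = 3209 W = 3.21 kW.

P ≈ 3.21 kW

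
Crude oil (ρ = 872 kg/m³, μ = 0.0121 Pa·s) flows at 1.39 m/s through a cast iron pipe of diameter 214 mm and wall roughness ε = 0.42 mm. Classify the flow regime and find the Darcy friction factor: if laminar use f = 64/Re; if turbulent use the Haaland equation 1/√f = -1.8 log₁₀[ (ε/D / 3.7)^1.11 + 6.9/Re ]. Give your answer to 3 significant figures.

Re = ρVD/μ = 872·1.39·0.214/0.0121 = 2.144e+04.
Re > 4000 → turbulent. ε/D = 0.00042/0.214 = 0.00196; Haaland: 1/√f = -1.8 log₁₀[0.000231 + 0.000322] = 5.863, so f = 0.02909.

f ≈ 0.0291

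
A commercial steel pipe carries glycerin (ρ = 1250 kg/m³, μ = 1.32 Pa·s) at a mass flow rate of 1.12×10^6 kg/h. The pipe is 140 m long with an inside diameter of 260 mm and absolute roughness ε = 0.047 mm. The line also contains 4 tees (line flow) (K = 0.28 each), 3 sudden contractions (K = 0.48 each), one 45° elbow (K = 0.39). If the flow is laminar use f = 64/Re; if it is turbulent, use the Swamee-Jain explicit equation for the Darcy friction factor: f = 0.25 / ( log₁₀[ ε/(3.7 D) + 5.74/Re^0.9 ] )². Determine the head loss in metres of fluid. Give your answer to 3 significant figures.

h_f ≈ 36.7 m

ṁ = 1.12×10^6 kg/h = 1.12×10^6/3600 = 311.1 kg/s.
A = πD²/4 = π(0.26)²/4 = 0.05309 m²; mean velocity V = ṁ/(ρA) = 311.1/(1250 · 0.05309) = 4.688 m/s.
Reynolds number Re = ρVD/μ = 1250 · 4.688 · 0.26 / 1.32 = 1154.
Re < 2300 → laminar flow, so f = 64/Re = 64/1154 = 0.05545 (the turbulent correlation is not needed).
Total minor-loss coefficient ΣK = 4·0.28 + 3·0.48 + 1·0.39 = 2.95.
ΔP = [f·L/D + ΣK]·(ρV²/2) = [0.05545·140/0.26 + 2.95]·(1250·4.688²/2) = [29.86 + 2.95]·1.373e+04 = 4.506e+05 Pa.
Head loss h_f = ΔP/(ρg) = 4.506e+05/(1250·9.81) = 36.7 m.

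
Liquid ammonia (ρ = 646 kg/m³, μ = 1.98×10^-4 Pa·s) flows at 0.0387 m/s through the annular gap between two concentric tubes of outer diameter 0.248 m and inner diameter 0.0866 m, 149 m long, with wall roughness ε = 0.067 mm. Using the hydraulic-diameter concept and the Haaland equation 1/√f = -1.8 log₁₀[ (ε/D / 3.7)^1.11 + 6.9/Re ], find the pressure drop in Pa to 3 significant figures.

Hydraulic diameter D_h = 4A/P = D_o - D_i = 0.248 - 0.0866 = 0.1614 m.
Re = ρVD_h/μ = 646·0.0387·0.1614/0.000198 = 2.038e+04.
ε/D_h = 6.7e-05/0.1614 = 0.000415; Haaland gives 1/√f = -1.8 log₁₀[4.13e-05+0.000339] = 6.157, so f = 0.02638.
ΔP = f(L/D_h)(ρV²/2) = 0.02638·149/0.1614·0.4838 = 11.78 Pa.

ΔP ≈ 11.8 Pa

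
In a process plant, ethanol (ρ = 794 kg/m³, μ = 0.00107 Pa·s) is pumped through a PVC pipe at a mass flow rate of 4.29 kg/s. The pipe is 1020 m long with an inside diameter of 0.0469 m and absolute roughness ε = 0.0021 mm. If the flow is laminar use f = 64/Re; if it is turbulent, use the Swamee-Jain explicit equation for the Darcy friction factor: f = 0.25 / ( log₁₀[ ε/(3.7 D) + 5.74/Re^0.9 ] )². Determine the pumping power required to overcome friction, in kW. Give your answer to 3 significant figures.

P ≈ 8.14 kW

A = πD²/4 = π(0.0469)²/4 = 0.001728 m²; mean velocity V = ṁ/(ρA) = 4.29/(794 · 0.001728) = 3.128 m/s.
Reynolds number Re = ρVD/μ = 794 · 3.128 · 0.0469 / 0.00107 = 1.088e+05.
Re > 4000 → turbulent. Relative roughness ε/D = 2.1e-06/0.0469 = 4.48e-05. Swamee-Jain: f = 0.25/(log₁₀[4.48e-05/3.7 + 5.74/1.088e+05^0.9])² = 0.25/(log₁₀[1.21e-05 + 0.000168])² = 0.25/(-3.744)² = 0.01783.
Darcy-Weisbach: ΔP = f(L/D)(ρV²/2) = 0.01783·(1020/0.0469)·(794·3.128²/2) = 0.01783·2.175e+04·3883 = 1.506e+06 Pa.
Q = ṁ/ρ = 4.29/794 = 0.005403 m³/s.
Pumping power P = QΔP = 0.005403·1.506e+06 = 8138 W = 8.14 kW.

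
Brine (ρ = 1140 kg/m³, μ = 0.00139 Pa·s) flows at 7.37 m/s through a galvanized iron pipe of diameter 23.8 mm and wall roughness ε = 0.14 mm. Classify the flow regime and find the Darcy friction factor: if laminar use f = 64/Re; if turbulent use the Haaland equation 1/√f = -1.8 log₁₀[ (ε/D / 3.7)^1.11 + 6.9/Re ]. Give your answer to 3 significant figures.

f ≈ 0.0325

Re = ρVD/μ = 1140·7.37·0.0238/0.00139 = 1.439e+05.
Re > 4000 → turbulent. ε/D = 0.00014/0.0238 = 0.00588; Haaland: 1/√f = -1.8 log₁₀[0.000783 + 4.8e-05] = 5.545, so f = 0.03252.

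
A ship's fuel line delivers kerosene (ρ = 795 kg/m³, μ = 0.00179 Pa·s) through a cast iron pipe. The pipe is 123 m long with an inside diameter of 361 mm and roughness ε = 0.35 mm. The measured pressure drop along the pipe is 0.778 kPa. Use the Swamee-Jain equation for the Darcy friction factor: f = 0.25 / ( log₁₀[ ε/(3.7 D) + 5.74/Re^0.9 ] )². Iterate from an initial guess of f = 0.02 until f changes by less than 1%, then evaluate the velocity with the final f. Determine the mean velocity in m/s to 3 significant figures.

Rearranging Darcy-Weisbach: V = √(2·ΔP·D/(f·L·ρ)). With ε/D = 0.00035/0.361 = 0.00097, iterate starting from f = 0.02:
  f = 0.02 → V = √(2·778·0.361/(0.02·123·795)) = 0.5359 m/s; Re = ρVD/μ = 8.593e+04; f → 0.02257
  f = 0.02257 → V = 0.5044 m/s; Re = 8.088e+04; f → 0.02272
Converged (Δf/f < 1%). With the final f = 0.02272: V = √(2·778·0.361/(0.02272·123·795)) = 0.5028 m/s.

V ≈ 0.503 m/s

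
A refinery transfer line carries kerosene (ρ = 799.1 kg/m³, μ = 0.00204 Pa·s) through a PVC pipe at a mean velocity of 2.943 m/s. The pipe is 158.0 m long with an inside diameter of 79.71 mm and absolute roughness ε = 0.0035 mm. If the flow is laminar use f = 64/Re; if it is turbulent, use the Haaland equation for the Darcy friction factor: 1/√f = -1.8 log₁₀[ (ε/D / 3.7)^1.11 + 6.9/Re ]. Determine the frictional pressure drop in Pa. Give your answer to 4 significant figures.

Reynolds number Re = ρVD/μ = 799.1 · 2.943 · 0.07971 / 0.00204 = 9.189e+04.
Re > 4000 → turbulent. Relative roughness ε/D = 3.5e-06/0.07971 = 4.39e-05. Haaland: 1/√f = -1.8 log₁₀[(4.39e-05/3.7)^1.11 + 6.9/9.189e+04] = -1.8 log₁₀[3.41e-06 + 7.51e-05] = 7.389, so f = 0.01831.
Darcy-Weisbach: ΔP = f(L/D)(ρV²/2) = 0.01831·(158/0.07971)·(799.1·2.943²/2) = 0.01831·1982·3461 = 1.256e+05 Pa.

ΔP ≈ 125600 Pa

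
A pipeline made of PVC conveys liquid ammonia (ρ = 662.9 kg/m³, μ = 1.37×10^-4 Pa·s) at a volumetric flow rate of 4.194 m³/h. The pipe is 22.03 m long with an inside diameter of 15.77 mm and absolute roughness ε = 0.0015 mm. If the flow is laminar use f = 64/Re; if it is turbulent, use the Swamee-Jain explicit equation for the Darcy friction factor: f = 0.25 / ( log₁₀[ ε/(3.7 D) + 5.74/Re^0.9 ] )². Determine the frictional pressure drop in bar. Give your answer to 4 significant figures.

ΔP ≈ 2.400 bar

Q = 4.194 m³/h = 4.194/3600 = 0.001165 m³/s.
Cross-sectional area A = πD²/4 = π(0.01577)²/4 = 0.0001953 m²; mean velocity V = Q/A = 0.001165/0.0001953 = 5.964 m/s.
Reynolds number Re = ρVD/μ = 662.9 · 5.964 · 0.01577 / 0.000137 = 4.551e+05.
Re > 4000 → turbulent. Relative roughness ε/D = 1.5e-06/0.01577 = 9.51e-05. Swamee-Jain: f = 0.25/(log₁₀[9.51e-05/3.7 + 5.74/4.551e+05^0.9])² = 0.25/(log₁₀[2.57e-05 + 4.64e-05])² = 0.25/(-4.142)² = 0.01457.
Darcy-Weisbach: ΔP = f(L/D)(ρV²/2) = 0.01457·(22.03/0.01577)·(662.9·5.964²/2) = 0.01457·1397·1.179e+04 = 2.4e+05 Pa.
ΔP = 2.4e+05 Pa = 2.400 bar.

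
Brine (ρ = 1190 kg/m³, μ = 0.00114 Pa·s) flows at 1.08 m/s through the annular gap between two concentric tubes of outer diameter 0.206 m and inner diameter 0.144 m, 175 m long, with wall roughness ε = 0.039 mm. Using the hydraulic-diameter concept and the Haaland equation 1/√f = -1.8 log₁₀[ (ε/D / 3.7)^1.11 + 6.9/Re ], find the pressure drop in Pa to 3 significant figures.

ΔP ≈ 42200 Pa

Hydraulic diameter D_h = 4A/P = D_o - D_i = 0.206 - 0.144 = 0.062 m.
Re = ρVD_h/μ = 1190·1.08·0.062/0.00114 = 6.99e+04.
ε/D_h = 3.9e-05/0.062 = 0.000629; Haaland gives 1/√f = -1.8 log₁₀[6.54e-05+9.87e-05] = 6.813, so f = 0.02155.
ΔP = f(L/D_h)(ρV²/2) = 0.02155·175/0.062·694 = 4.221e+04 Pa.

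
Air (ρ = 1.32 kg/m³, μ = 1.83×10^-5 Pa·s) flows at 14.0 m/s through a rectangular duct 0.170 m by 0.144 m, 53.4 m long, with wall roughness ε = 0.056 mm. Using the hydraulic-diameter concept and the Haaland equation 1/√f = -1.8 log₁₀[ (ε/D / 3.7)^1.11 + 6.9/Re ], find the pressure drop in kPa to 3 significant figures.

Hydraulic diameter D_h = 4A/P = 4·(0.17·0.144)/(2·(0.17+0.144)) = 0.09792/0.628 = 0.1559 m.
Re = ρVD_h/μ = 1.32·14·0.1559/1.83e-05 = 1.575e+05.
ε/D_h = 5.6e-05/0.1559 = 0.000359; Haaland gives 1/√f = -1.8 log₁₀[3.51e-05+4.38e-05] = 7.385, so f = 0.01834.
ΔP = f(L/D_h)(ρV²/2) = 0.01834·53.4/0.1559·129.4 = 812.4 Pa.
ΔP = 0.812 kPa.

ΔP ≈ 0.812 kPa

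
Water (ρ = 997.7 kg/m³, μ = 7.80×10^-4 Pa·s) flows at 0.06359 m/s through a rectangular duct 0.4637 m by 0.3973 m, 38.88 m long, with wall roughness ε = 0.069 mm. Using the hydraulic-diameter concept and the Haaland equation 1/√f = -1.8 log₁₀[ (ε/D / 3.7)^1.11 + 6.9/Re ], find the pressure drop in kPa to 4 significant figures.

ΔP ≈ 0.004194 kPa

Hydraulic diameter D_h = 4A/P = 4·(0.4637·0.3973)/(2·(0.4637+0.3973)) = 0.7369/1.722 = 0.4279 m.
Re = ρVD_h/μ = 997.7·0.06359·0.4279/0.00078 = 3.481e+04.
ε/D_h = 6.9e-05/0.4279 = 0.000161; Haaland gives 1/√f = -1.8 log₁₀[1.44e-05+0.000198] = 6.61, so f = 0.02289.
ΔP = f(L/D_h)(ρV²/2) = 0.02289·38.88/0.4279·2.017 = 4.194 Pa.
ΔP = 0.004194 kPa.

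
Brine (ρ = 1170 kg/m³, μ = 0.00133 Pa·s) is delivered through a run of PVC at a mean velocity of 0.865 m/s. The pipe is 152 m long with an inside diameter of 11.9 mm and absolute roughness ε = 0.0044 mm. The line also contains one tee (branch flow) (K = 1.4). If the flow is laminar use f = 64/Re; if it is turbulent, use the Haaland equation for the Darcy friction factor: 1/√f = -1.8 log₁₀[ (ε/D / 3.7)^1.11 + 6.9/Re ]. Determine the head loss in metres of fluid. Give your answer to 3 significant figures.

h_f ≈ 15.7 m

Reynolds number Re = ρVD/μ = 1170 · 0.865 · 0.0119 / 0.00133 = 9055.
Re > 4000 → turbulent. Relative roughness ε/D = 4.4e-06/0.0119 = 0.00037. Haaland: 1/√f = -1.8 log₁₀[(0.00037/3.7)^1.11 + 6.9/9055] = -1.8 log₁₀[3.63e-05 + 0.000762] = 5.576, so f = 0.03216.
Total minor-loss coefficient ΣK = 1·1.4 = 1.4.
ΔP = [f·L/D + ΣK]·(ρV²/2) = [0.03216·152/0.0119 + 1.4]·(1170·0.865²/2) = [410.8 + 1.4]·437.7 = 1.804e+05 Pa.
Head loss h_f = ΔP/(ρg) = 1.804e+05/(1170·9.81) = 15.7 m.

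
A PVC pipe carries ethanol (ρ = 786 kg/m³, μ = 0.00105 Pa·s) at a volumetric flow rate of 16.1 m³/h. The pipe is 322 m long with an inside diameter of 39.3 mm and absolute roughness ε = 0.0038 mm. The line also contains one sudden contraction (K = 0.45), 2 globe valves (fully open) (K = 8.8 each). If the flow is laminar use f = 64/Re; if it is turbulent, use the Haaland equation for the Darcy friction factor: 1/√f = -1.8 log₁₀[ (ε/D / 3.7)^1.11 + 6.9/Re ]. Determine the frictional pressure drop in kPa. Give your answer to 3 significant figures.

Q = 16.1 m³/h = 16.1/3600 = 0.004472 m³/s.
Cross-sectional area A = πD²/4 = π(0.0393)²/4 = 0.001213 m²; mean velocity V = Q/A = 0.004472/0.001213 = 3.687 m/s.
Reynolds number Re = ρVD/μ = 786 · 3.687 · 0.0393 / 0.00105 = 1.085e+05.
Re > 4000 → turbulent. Relative roughness ε/D = 3.8e-06/0.0393 = 9.67e-05. Haaland: 1/√f = -1.8 log₁₀[(9.67e-05/3.7)^1.11 + 6.9/1.085e+05] = -1.8 log₁₀[8.19e-06 + 6.36e-05] = 7.459, so f = 0.01797.
Total minor-loss coefficient ΣK = 1·0.45 + 2·8.8 = 18.1.
ΔP = [f·L/D + ΣK]·(ρV²/2) = [0.01797·322/0.0393 + 18.1]·(786·3.687²/2) = [147.3 + 18.1]·5342 = 8.831e+05 Pa.
ΔP = 8.831e+05 Pa = 883 kPa.

ΔP ≈ 883 kPa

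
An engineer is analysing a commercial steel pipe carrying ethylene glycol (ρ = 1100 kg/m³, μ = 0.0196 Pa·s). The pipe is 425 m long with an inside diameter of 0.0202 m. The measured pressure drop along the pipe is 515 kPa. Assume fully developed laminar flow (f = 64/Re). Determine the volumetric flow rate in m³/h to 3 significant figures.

Q ≈ 0.910 m³/h

For laminar flow, f = 64/Re with Re = ρVD/μ, so Darcy-Weisbach reduces to ΔP = 32μLV/D². Solving for V: V = ΔP·D²/(32μL) = 5.15e+05·(0.0202)²/(32·0.0196·425) = 0.7883 m/s.
Check: Re = ρVD/μ = 1100·0.7883·0.0202/0.0196 = 893.7 < 2300, so the laminar assumption holds.
Q = V·A = 0.7883·(π/4·0.0202²) = 0.0002526 m³/s = 0.910 m³/h.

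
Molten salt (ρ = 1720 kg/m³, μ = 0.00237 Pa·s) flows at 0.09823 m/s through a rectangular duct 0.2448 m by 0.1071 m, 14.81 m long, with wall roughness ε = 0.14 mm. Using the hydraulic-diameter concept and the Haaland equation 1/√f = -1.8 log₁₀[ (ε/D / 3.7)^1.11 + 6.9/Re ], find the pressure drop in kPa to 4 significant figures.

ΔP ≈ 0.02608 kPa

Hydraulic diameter D_h = 4A/P = 4·(0.2448·0.1071)/(2·(0.2448+0.1071)) = 0.1049/0.7038 = 0.149 m.
Re = ρVD_h/μ = 1720·0.09823·0.149/0.00237 = 1.062e+04.
ε/D_h = 0.00014/0.149 = 0.00094; Haaland gives 1/√f = -1.8 log₁₀[0.000102+0.00065] = 5.623, so f = 0.03163.
ΔP = f(L/D_h)(ρV²/2) = 0.03163·14.81/0.149·8.298 = 26.08 Pa.
ΔP = 0.02608 kPa.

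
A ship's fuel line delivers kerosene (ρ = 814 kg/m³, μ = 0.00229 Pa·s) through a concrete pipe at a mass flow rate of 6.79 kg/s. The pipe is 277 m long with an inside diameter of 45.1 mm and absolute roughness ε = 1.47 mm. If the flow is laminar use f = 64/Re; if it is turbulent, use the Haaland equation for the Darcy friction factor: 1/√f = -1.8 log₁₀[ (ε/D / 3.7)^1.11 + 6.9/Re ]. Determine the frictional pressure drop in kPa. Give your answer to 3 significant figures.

ΔP ≈ 4070 kPa

A = πD²/4 = π(0.0451)²/4 = 0.001598 m²; mean velocity V = ṁ/(ρA) = 6.79/(814 · 0.001598) = 5.222 m/s.
Reynolds number Re = ρVD/μ = 814 · 5.222 · 0.0451 / 0.00229 = 8.371e+04.
Re > 4000 → turbulent. Relative roughness ε/D = 0.00147/0.0451 = 0.0326. Haaland: 1/√f = -1.8 log₁₀[(0.0326/3.7)^1.11 + 6.9/8.371e+04] = -1.8 log₁₀[0.00523 + 8.24e-05] = 4.094, so f = 0.05967.
Darcy-Weisbach: ΔP = f(L/D)(ρV²/2) = 0.05967·(277/0.0451)·(814·5.222²/2) = 0.05967·6142·1.11e+04 = 4.067e+06 Pa.
ΔP = 4.067e+06 Pa = 4070 kPa.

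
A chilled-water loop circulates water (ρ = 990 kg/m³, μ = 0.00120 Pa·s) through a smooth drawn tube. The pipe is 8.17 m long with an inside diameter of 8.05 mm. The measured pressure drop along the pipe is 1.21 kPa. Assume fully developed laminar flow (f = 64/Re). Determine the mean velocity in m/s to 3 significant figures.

V ≈ 0.250 m/s

For laminar flow, f = 64/Re with Re = ρVD/μ, so Darcy-Weisbach reduces to ΔP = 32μLV/D². Solving for V: V = ΔP·D²/(32μL) = 1210·(0.00805)²/(32·0.0012·8.17) = 0.2499 m/s.
Check: Re = ρVD/μ = 990·0.2499·0.00805/0.0012 = 1660 < 2300, so the laminar assumption holds.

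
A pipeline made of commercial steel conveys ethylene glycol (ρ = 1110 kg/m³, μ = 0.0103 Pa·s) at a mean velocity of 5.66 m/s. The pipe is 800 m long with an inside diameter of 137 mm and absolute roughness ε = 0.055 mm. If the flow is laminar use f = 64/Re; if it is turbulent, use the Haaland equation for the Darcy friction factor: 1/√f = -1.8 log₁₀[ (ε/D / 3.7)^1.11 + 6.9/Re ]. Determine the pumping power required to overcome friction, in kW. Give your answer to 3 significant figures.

Reynolds number Re = ρVD/μ = 1110 · 5.66 · 0.137 / 0.0103 = 8.356e+04.
Re > 4000 → turbulent. Relative roughness ε/D = 5.5e-05/0.137 = 0.000401. Haaland: 1/√f = -1.8 log₁₀[(0.000401/3.7)^1.11 + 6.9/8.356e+04] = -1.8 log₁₀[3.98e-05 + 8.26e-05] = 7.042, so f = 0.02016.
Darcy-Weisbach: ΔP = f(L/D)(ρV²/2) = 0.02016·(800/0.137)·(1110·5.66²/2) = 0.02016·5839·1.778e+04 = 2.093e+06 Pa.
Q = V·A = 5.66·0.01474 = 0.08343 m³/s.
Pumping power P = QΔP = 0.08343·2.093e+06 = 174700 W = 175 kW.

P ≈ 175 kW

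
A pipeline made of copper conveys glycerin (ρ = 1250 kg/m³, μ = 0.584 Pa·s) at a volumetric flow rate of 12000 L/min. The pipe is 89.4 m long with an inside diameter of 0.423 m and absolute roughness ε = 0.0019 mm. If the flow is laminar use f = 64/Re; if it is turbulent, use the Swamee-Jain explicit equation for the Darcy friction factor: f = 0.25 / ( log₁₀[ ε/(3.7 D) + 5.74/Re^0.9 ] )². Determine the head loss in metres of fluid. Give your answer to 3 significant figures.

Q = 12000 L/min = 12000/60000 = 0.2 m³/s.
Cross-sectional area A = πD²/4 = π(0.423)²/4 = 0.1405 m²; mean velocity V = Q/A = 0.2/0.1405 = 1.423 m/s.
Reynolds number Re = ρVD/μ = 1250 · 1.423 · 0.423 / 0.584 = 1289.
Re < 2300 → laminar flow, so f = 64/Re = 64/1289 = 0.04967 (the turbulent correlation is not needed).
Darcy-Weisbach: ΔP = f(L/D)(ρV²/2) = 0.04967·(89.4/0.423)·(1250·1.423²/2) = 0.04967·211.3·1266 = 1.329e+04 Pa.
Head loss h_f = ΔP/(ρg) = 1.329e+04/(1250·9.81) = 1.08 m.

h_f ≈ 1.08 m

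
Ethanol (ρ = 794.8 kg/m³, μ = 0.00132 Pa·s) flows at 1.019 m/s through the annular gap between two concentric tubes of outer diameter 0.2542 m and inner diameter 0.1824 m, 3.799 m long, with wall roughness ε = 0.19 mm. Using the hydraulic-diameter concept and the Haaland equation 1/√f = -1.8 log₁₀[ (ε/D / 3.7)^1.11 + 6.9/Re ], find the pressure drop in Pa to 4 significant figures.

Hydraulic diameter D_h = 4A/P = D_o - D_i = 0.2542 - 0.1824 = 0.0718 m.
Re = ρVD_h/μ = 794.8·1.019·0.0718/0.00132 = 4.405e+04.
ε/D_h = 0.00019/0.0718 = 0.00265; Haaland gives 1/√f = -1.8 log₁₀[0.000322+0.000157] = 5.975, so f = 0.02801.
ΔP = f(L/D_h)(ρV²/2) = 0.02801·3.799/0.0718·412.6 = 611.5 Pa.

ΔP ≈ 611.5 Pa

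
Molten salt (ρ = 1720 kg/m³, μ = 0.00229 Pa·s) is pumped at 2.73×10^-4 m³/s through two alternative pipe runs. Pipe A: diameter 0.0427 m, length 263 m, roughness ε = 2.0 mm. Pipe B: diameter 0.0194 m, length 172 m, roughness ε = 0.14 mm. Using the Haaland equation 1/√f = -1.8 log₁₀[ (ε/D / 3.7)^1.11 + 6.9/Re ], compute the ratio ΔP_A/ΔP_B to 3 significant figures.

ΔP_A/ΔP_B ≈ 0.0563

Pipe A: V = Q/A = 0.000273/0.001432 = 0.1906 m/s; Re = 6114; ε/D = 0.0468; Haaland → f = 0.0736; ΔP_A = f(L/D)(ρV²/2) = 1.417e+04 Pa.
Pipe B: V = Q/A = 0.000273/0.0002956 = 0.9236 m/s; Re = 1.346e+04; ε/D = 0.00722; Haaland → f = 0.03866; ΔP_B = f(L/D)(ρV²/2) = 2.514e+05 Pa.
ΔP_A/ΔP_B = 1.417e+04/2.514e+05 = 0.0563.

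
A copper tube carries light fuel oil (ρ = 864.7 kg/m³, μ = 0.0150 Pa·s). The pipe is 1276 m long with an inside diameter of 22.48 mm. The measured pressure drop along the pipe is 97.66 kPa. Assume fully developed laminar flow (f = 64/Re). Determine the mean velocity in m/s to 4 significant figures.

For laminar flow, f = 64/Re with Re = ρVD/μ, so Darcy-Weisbach reduces to ΔP = 32μLV/D². Solving for V: V = ΔP·D²/(32μL) = 9.766e+04·(0.02248)²/(32·0.015·1276) = 0.08058 m/s.
Check: Re = ρVD/μ = 864.7·0.08058·0.02248/0.015 = 104.4 < 2300, so the laminar assumption holds.

V ≈ 0.08058 m/s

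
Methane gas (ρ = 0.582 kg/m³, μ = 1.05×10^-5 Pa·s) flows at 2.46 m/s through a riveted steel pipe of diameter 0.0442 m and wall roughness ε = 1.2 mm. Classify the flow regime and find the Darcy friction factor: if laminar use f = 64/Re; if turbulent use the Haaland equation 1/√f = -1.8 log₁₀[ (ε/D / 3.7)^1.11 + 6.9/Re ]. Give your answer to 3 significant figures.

f ≈ 0.0601

Re = ρVD/μ = 0.582·2.46·0.0442/1.05e-05 = 6027.
Re > 4000 → turbulent. ε/D = 0.0012/0.0442 = 0.0271; Haaland: 1/√f = -1.8 log₁₀[0.00427 + 0.00114] = 4.079, so f = 0.0601.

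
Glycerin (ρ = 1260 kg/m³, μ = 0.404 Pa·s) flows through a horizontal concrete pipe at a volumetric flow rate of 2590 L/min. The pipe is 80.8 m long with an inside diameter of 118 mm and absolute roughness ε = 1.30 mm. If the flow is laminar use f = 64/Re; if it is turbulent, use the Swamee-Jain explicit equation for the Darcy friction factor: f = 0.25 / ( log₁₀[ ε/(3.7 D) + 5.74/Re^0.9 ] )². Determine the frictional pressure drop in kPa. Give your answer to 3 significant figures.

Q = 2590 L/min = 2590/60000 = 0.04317 m³/s.
Cross-sectional area A = πD²/4 = π(0.118)²/4 = 0.01094 m²; mean velocity V = Q/A = 0.04317/0.01094 = 3.947 m/s.
Reynolds number Re = ρVD/μ = 1260 · 3.947 · 0.118 / 0.404 = 1453.
Re < 2300 → laminar flow, so f = 64/Re = 64/1453 = 0.04406 (the turbulent correlation is not needed).
Darcy-Weisbach: ΔP = f(L/D)(ρV²/2) = 0.04406·(80.8/0.118)·(1260·3.947²/2) = 0.04406·684.7·9816 = 2.961e+05 Pa.
ΔP = 2.961e+05 Pa = 296 kPa.

ΔP ≈ 296 kPa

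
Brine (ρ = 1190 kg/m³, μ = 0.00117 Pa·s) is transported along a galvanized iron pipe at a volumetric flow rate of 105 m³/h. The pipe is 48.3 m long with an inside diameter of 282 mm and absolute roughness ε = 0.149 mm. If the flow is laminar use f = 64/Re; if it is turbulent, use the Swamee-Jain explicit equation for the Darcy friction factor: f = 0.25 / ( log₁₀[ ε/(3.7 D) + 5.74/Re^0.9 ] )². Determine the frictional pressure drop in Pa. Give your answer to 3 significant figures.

ΔP ≈ 441 Pa

Q = 105 m³/h = 105/3600 = 0.02917 m³/s.
Cross-sectional area A = πD²/4 = π(0.282)²/4 = 0.06246 m²; mean velocity V = Q/A = 0.02917/0.06246 = 0.467 m/s.
Reynolds number Re = ρVD/μ = 1190 · 0.467 · 0.282 / 0.00117 = 1.339e+05.
Re > 4000 → turbulent. Relative roughness ε/D = 0.000149/0.282 = 0.000528. Swamee-Jain: f = 0.25/(log₁₀[0.000528/3.7 + 5.74/1.339e+05^0.9])² = 0.25/(log₁₀[0.000143 + 0.00014])² = 0.25/(-3.549)² = 0.01985.
Darcy-Weisbach: ΔP = f(L/D)(ρV²/2) = 0.01985·(48.3/0.282)·(1190·0.467²/2) = 0.01985·171.3·129.8 = 441 Pa.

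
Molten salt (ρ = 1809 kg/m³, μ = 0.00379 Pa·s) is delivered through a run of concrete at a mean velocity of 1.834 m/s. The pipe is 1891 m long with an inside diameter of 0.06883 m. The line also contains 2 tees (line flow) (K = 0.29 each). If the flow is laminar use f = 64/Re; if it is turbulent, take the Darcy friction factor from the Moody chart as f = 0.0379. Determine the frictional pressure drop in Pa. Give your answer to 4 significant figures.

Reynolds number Re = ρVD/μ = 1809 · 1.834 · 0.06883 / 0.00379 = 6.025e+04.
Re > 4000 → turbulent; use the Moody-chart value f = 0.0379.
Total minor-loss coefficient ΣK = 2·0.29 = 0.58.
ΔP = [f·L/D + ΣK]·(ρV²/2) = [0.0379·1891/0.06883 + 0.58]·(1809·1.834²/2) = [1041 + 0.58]·3042 = 3.17e+06 Pa.

ΔP ≈ 3170000 Pa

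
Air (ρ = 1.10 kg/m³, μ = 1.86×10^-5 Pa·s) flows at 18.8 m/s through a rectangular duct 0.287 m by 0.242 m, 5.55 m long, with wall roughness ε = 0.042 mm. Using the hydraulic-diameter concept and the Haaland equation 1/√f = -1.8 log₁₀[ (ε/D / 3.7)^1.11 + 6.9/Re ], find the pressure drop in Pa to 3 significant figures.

ΔP ≈ 64.9 Pa

Hydraulic diameter D_h = 4A/P = 4·(0.287·0.242)/(2·(0.287+0.242)) = 0.2778/1.058 = 0.2626 m.
Re = ρVD_h/μ = 1.1·18.8·0.2626/1.86e-05 = 2.92e+05.
ε/D_h = 4.2e-05/0.2626 = 0.00016; Haaland gives 1/√f = -1.8 log₁₀[1.43e-05+2.36e-05] = 7.957, so f = 0.01579.
ΔP = f(L/D_h)(ρV²/2) = 0.01579·5.55/0.2626·194.4 = 64.89 Pa.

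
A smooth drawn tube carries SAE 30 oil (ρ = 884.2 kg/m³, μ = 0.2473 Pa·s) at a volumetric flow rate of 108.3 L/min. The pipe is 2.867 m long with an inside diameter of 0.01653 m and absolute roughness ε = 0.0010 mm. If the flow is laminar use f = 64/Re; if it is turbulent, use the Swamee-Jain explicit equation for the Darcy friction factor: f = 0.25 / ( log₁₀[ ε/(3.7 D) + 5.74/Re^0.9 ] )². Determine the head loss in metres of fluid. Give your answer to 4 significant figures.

Q = 108.3 L/min = 108.3/60000 = 0.001805 m³/s.
Cross-sectional area A = πD²/4 = π(0.01653)²/4 = 0.0002146 m²; mean velocity V = Q/A = 0.001805/0.0002146 = 8.411 m/s.
Reynolds number Re = ρVD/μ = 884.2 · 8.411 · 0.01653 / 0.247 = 497.1.
Re < 2300 → laminar flow, so f = 64/Re = 64/497.1 = 0.1287 (the turbulent correlation is not needed).
Darcy-Weisbach: ΔP = f(L/D)(ρV²/2) = 0.1287·(2.867/0.01653)·(884.2·8.411²/2) = 0.1287·173.4·3.128e+04 = 6.984e+05 Pa.
Head loss h_f = ΔP/(ρg) = 6.984e+05/(884.2·9.81) = 80.52 m.

h_f ≈ 80.52 m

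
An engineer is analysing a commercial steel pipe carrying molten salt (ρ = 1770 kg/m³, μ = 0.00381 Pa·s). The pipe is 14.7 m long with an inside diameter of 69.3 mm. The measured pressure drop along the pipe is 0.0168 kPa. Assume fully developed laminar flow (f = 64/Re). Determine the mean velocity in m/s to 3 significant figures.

V ≈ 0.0450 m/s

For laminar flow, f = 64/Re with Re = ρVD/μ, so Darcy-Weisbach reduces to ΔP = 32μLV/D². Solving for V: V = ΔP·D²/(32μL) = 16.8·(0.0693)²/(32·0.00381·14.7) = 0.04502 m/s.
Check: Re = ρVD/μ = 1770·0.04502·0.0693/0.00381 = 1449 < 2300, so the laminar assumption holds.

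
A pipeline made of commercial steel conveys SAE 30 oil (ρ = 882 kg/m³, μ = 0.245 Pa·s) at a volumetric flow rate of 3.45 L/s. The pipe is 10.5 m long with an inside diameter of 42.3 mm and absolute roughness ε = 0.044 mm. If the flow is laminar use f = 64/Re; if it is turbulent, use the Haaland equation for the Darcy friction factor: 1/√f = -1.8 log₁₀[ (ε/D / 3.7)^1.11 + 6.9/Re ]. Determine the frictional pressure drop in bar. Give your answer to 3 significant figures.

ΔP ≈ 1.13 bar

Q = 3.45 L/s = 3.45/1000 = 0.00345 m³/s.
Cross-sectional area A = πD²/4 = π(0.0423)²/4 = 0.001405 m²; mean velocity V = Q/A = 0.00345/0.001405 = 2.455 m/s.
Reynolds number Re = ρVD/μ = 882 · 2.455 · 0.0423 / 0.245 = 373.8.
Re < 2300 → laminar flow, so f = 64/Re = 64/373.8 = 0.1712 (the turbulent correlation is not needed).
Darcy-Weisbach: ΔP = f(L/D)(ρV²/2) = 0.1712·(10.5/0.0423)·(882·2.455²/2) = 0.1712·248.2·2658 = 1.129e+05 Pa.
ΔP = 1.129e+05 Pa = 1.13 bar.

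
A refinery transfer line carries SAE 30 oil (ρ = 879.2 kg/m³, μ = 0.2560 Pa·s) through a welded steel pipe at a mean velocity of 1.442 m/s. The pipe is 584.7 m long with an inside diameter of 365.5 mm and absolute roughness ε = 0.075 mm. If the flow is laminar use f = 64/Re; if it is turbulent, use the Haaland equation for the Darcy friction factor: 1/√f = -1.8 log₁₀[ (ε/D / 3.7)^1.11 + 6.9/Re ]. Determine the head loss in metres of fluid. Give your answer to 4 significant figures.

Reynolds number Re = ρVD/μ = 879.2 · 1.442 · 0.3655 / 0.256 = 1810.
Re < 2300 → laminar flow, so f = 64/Re = 64/1810 = 0.03536 (the turbulent correlation is not needed).
Darcy-Weisbach: ΔP = f(L/D)(ρV²/2) = 0.03536·(584.7/0.3655)·(879.2·1.442²/2) = 0.03536·1600·914.1 = 5.17e+04 Pa.
Head loss h_f = ΔP/(ρg) = 5.17e+04/(879.2·9.81) = 5.995 m.

h_f ≈ 5.995 m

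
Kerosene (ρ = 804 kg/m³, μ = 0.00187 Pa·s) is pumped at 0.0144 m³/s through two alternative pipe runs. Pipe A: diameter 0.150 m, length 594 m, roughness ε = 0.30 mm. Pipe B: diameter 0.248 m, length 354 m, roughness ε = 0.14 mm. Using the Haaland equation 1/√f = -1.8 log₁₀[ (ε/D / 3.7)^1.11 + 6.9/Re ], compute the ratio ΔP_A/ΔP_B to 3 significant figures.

ΔP_A/ΔP_B ≈ 22.3

Pipe A: V = Q/A = 0.0144/0.01767 = 0.8149 m/s; Re = 5.255e+04; ε/D = 0.002; Haaland → f = 0.02616; ΔP_A = f(L/D)(ρV²/2) = 2.766e+04 Pa.
Pipe B: V = Q/A = 0.0144/0.04831 = 0.2981 m/s; Re = 3.179e+04; ε/D = 0.000565; Haaland → f = 0.02435; ΔP_B = f(L/D)(ρV²/2) = 1242 Pa.
ΔP_A/ΔP_B = 2.766e+04/1242 = 22.3.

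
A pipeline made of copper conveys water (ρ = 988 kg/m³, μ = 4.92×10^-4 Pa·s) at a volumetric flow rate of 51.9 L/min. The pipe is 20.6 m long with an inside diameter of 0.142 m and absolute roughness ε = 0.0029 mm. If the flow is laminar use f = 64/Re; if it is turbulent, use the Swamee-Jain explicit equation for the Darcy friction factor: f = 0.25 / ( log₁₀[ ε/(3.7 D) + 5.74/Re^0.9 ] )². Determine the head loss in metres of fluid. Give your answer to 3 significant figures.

h_f ≈ 6.08×10^-4 m

Q = 51.9 L/min = 51.9/60000 = 0.000865 m³/s.
Cross-sectional area A = πD²/4 = π(0.142)²/4 = 0.01584 m²; mean velocity V = Q/A = 0.000865/0.01584 = 0.05462 m/s.
Reynolds number Re = ρVD/μ = 988 · 0.05462 · 0.142 / 0.000492 = 1.558e+04.
Re > 4000 → turbulent. Relative roughness ε/D = 2.9e-06/0.142 = 2.04e-05. Swamee-Jain: f = 0.25/(log₁₀[2.04e-05/3.7 + 5.74/1.558e+04^0.9])² = 0.25/(log₁₀[5.52e-06 + 0.000968])² = 0.25/(-3.012)² = 0.02756.
Darcy-Weisbach: ΔP = f(L/D)(ρV²/2) = 0.02756·(20.6/0.142)·(988·0.05462²/2) = 0.02756·145.1·1.474 = 5.892 Pa.
Head loss h_f = ΔP/(ρg) = 5.892/(988·9.81) = 6.08×10^-4 m.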